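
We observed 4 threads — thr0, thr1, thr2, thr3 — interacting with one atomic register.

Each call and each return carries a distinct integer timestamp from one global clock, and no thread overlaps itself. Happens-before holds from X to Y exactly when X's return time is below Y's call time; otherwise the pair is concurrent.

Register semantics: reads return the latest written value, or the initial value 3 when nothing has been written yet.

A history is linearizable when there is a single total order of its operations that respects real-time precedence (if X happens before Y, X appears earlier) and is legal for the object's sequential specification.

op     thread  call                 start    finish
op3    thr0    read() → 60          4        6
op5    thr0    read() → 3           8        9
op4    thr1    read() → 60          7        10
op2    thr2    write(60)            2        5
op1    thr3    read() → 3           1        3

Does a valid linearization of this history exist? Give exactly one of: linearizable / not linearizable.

already the first 9 events (up to op5's response at time 9) admit no linearization; the first 8 still do
every one of the 3 real-time-consistent orders over 4 completed atomic register ops fails the sequential spec
no escape via the 1 pending operation (op4): every completion choice fails
for example op1, op2, op3, op5 (pending dropped) fails at step 4: op5 read() → 3 is not legal there
for example op1, op3, op2, op5 (pending dropped) fails at step 2: op3 read() → 60 is not legal there

not linearizable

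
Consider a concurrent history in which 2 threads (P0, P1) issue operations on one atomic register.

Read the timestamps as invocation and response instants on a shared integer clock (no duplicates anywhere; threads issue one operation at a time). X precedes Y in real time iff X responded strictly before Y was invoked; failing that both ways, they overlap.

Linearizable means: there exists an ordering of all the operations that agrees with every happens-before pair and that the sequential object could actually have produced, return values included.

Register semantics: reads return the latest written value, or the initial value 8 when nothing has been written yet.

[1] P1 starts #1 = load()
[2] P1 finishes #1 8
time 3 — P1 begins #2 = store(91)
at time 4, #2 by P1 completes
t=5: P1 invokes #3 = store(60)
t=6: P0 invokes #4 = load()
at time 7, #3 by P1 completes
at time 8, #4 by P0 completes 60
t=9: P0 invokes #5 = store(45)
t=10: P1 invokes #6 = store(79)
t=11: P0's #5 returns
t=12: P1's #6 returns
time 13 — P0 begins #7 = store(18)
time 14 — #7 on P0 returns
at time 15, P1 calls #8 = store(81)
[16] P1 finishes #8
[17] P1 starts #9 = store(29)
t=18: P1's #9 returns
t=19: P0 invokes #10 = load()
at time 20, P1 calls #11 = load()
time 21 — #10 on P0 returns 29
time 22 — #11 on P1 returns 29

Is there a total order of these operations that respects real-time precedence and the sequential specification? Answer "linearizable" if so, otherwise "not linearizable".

linearizable

one valid linearization: #1, #2, #3, #4, #5, #6, #7, #8, #9, #10, #11
1. #1 load() → 8, leaving value 8
2. #2 store(91), leaving value 91
3. #3 store(60), leaving value 60
4. #4 load() → 60, leaving value 60
5. #5 store(45), leaving value 45
6. #6 store(79), leaving value 79
7. #7 store(18), leaving value 18
8. #8 store(81), leaving value 81
9. #9 store(29), leaving value 29
10. #10 load() → 29, leaving value 29
11. #11 load() → 29, leaving value 29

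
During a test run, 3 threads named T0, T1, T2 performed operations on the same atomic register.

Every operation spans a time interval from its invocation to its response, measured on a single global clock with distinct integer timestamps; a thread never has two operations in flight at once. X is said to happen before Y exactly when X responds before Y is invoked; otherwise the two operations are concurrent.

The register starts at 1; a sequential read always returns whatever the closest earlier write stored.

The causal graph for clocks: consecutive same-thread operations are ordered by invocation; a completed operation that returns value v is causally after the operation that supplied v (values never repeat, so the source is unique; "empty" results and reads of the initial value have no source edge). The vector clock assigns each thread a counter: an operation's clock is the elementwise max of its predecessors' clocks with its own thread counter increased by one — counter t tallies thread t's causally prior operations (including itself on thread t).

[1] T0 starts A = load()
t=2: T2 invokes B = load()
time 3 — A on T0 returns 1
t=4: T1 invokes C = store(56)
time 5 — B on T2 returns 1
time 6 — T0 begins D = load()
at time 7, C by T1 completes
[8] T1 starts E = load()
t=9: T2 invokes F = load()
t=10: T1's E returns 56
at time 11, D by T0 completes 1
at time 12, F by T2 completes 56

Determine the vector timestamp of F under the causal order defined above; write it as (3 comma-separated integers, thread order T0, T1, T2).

root op B, invoked 2: fresh clock plus T2's own tick → (0, 0, 1)
root op C, invoked 4: fresh clock plus T1's own tick → (0, 1, 0)
root op A, invoked 1: fresh clock plus T0's own tick → (1, 0, 0)
invoked at 8, E merges VC(C)=(0, 1, 0) and bumps T1's slot → (0, 2, 0)
invoked at 6, D merges VC(A)=(1, 0, 0) and bumps T0's slot → (2, 0, 0)
invoked at 9, F merges VC(B)=(0, 0, 1), VC(C)=(0, 1, 0) and bumps T2's slot → (0, 1, 2)
target: VC(F) = (0, 1, 2)

(0, 1, 2)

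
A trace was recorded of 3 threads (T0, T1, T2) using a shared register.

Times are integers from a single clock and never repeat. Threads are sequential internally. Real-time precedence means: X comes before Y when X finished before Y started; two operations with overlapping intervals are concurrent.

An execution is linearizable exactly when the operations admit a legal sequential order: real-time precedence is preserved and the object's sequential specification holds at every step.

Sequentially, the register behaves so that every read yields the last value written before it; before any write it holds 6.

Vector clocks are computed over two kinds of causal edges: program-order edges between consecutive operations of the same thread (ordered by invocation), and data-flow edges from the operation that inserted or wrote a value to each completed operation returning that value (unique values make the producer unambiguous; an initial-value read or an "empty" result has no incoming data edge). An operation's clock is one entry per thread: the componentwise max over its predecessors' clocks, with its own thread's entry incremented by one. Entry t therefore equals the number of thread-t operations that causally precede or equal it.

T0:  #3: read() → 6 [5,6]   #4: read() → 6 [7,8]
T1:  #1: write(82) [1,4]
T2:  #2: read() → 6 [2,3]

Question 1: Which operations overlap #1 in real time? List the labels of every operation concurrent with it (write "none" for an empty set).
#1 runs from 1 to 4; window-overlapping ops are concurrent
#2 [2,3]: concurrent
#3 [5,6]: after
#4 [7,8]: after

#2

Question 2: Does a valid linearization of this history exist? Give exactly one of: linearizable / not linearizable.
prefix check: 1..5 passes, 1..6 fails once #3's time-6 response joins
all 2 real-time-respecting orders fail — 3 completed register operations, no legal replay
take #1, #2, #3: step 2 already fails, because #2 read() → 6 cannot occur there
take #2, #1, #3: step 3 already fails, because #3 read() → 6 cannot occur there

not linearizable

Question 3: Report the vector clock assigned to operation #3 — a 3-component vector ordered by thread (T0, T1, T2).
root op #2, invoked 2: fresh clock plus T2's own tick → (0, 0, 1)
root op #1, invoked 1: fresh clock plus T1's own tick → (0, 1, 0)
root op #3, invoked 5: fresh clock plus T0's own tick → (1, 0, 0)
#4 (invocation 7): componentwise max over VC(#3)=(1, 0, 0), +1 at T0, giving (2, 0, 0)
target: VC(#3) = (1, 0, 0)

(1, 0, 0)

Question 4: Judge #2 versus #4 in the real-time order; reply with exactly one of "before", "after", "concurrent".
#2 spans [2,3], #4 spans [7,8]
resp(#2)=3 < inv(#4)=7

before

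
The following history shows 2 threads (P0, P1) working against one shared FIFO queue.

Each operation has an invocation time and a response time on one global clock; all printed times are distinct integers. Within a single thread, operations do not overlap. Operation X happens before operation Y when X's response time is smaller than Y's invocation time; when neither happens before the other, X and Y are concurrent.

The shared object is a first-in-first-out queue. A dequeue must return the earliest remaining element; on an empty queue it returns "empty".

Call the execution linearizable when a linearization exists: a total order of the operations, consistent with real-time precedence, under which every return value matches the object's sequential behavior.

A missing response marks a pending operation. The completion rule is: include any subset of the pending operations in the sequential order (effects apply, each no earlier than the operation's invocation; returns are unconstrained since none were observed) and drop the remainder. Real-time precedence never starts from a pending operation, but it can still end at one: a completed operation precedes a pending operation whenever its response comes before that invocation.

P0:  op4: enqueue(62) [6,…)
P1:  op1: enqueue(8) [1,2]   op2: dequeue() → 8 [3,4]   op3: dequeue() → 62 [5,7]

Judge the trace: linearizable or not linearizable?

linearizable

a witness: op1, op2, op4, op3
after step 1 (op1 enqueue(8)): queue <8>
after step 2 (op2 dequeue() → 8): queue <>
after step 3 (op4 enqueue(62) (pending, included)): queue <62>
after step 4 (op3 dequeue() → 62): queue <>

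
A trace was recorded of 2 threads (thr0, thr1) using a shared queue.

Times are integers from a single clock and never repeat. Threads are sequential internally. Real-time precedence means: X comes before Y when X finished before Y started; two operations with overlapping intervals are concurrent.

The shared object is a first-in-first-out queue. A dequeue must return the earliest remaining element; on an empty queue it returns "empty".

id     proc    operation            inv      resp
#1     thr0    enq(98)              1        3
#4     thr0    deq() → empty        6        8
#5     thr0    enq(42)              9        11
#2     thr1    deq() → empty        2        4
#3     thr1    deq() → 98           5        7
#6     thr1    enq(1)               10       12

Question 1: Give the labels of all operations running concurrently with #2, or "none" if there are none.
#1

overlap test against #2 [2,4]: concurrent iff the interval meets 2..4
#1 [1,3]: concurrent
#3 [5,7]: after
#4 [6,8]: after
#5 [9,11]: after
#6 [10,12]: after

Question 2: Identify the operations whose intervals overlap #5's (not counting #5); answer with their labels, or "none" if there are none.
#6

#5 runs from 9 to 11; window-overlapping ops are concurrent
#1 [1,3]: before
#2 [2,4]: before
#3 [5,7]: before
#4 [6,8]: before
#6 [10,12]: concurrent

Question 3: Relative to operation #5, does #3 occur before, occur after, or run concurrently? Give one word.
before

#3 spans [5,7], #5 spans [9,11]
resp(#3)=7 < inv(#5)=9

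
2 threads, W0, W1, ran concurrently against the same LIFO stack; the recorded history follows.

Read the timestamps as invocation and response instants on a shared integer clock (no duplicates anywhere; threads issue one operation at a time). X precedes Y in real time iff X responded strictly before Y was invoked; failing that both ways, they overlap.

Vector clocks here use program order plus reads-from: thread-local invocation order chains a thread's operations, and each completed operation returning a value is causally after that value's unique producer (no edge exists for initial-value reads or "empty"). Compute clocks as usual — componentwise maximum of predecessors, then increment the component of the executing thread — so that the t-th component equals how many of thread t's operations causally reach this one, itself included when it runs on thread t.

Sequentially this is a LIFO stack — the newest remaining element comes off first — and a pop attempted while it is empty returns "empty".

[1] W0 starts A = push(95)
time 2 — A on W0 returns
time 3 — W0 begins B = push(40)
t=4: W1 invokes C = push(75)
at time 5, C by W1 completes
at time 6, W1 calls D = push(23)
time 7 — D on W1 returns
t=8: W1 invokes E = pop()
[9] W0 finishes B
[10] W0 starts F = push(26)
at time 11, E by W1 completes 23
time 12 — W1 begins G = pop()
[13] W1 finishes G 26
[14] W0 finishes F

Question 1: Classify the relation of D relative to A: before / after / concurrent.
D spans [6,7], A spans [1,2]
resp(A)=2 < inv(D)=6

after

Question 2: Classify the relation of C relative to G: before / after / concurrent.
C spans [4,5], G spans [12,13]
resp(C)=5 < inv(G)=12

before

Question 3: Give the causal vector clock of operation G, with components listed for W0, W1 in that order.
VC(C, invoked at 4): no causal predecessors; +1 on W1 → (0, 1)
VC(A, invoked at 1): no causal predecessors; +1 on W0 → (1, 0)
from VC(C)=(0, 1), D (invoked 6) maxes components and bumps W1 → (0, 2)
from VC(A)=(1, 0), B (invoked 3) maxes components and bumps W0 → (2, 0)
from VC(D)=(0, 2), E (invoked 8) maxes components and bumps W1 → (0, 3)
from VC(B)=(2, 0), F (invoked 10) maxes components and bumps W0 → (3, 0)
from VC(E)=(0, 3), VC(F)=(3, 0), G (invoked 12) maxes components and bumps W1 → (3, 4)
target: VC(G) = (3, 4)

(3, 4)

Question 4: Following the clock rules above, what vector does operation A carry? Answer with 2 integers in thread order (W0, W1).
no predecessors for C (invoked 4): W1 increments from zero → (0, 1)
no predecessors for A (invoked 1): W0 increments from zero → (1, 0)
VC(D, invoked at 6): max of VC(C)=(0, 1), then +1 on thread W1 → (0, 2)
VC(B, invoked at 3): max of VC(A)=(1, 0), then +1 on thread W0 → (2, 0)
VC(E, invoked at 8): max of VC(D)=(0, 2), then +1 on thread W1 → (0, 3)
VC(F, invoked at 10): max of VC(B)=(2, 0), then +1 on thread W0 → (3, 0)
VC(G, invoked at 12): max of VC(E)=(0, 3), VC(F)=(3, 0), then +1 on thread W1 → (3, 4)
target: VC(A) = (1, 0)

(1, 0)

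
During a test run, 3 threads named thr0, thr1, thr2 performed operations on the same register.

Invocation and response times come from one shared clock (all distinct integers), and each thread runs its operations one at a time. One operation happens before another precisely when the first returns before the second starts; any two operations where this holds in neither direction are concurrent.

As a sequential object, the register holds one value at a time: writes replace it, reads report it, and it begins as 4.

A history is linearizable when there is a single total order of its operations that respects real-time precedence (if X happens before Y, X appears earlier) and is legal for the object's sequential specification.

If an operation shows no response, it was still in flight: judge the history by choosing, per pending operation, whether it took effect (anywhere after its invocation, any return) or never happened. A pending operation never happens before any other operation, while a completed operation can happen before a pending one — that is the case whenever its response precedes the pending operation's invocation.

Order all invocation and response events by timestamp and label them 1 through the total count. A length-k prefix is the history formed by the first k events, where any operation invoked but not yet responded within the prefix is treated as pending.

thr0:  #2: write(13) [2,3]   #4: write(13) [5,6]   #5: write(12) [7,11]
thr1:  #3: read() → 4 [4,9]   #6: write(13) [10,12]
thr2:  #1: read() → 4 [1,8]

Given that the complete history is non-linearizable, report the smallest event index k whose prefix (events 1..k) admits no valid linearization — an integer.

events 1..8 are linearizable; a witness order is #1, #2, #3, #4:
step 1: #1 read() → 4 — value 4
step 2: #2 write(13) — value 13
step 3: #3 read() (pending, included) — value 13
step 4: #4 write(13) — value 13
event 9 — #3's response, time 9 — after it, nothing linearizes
no completion choice of the 1 pending operation (#5) rescues it — every subset was tried
e.g. #1, #2, #3, #4 (pending dropped): illegal at step 3, since #3 read() → 4 cannot apply there
e.g. #1, #2, #4, #3 (pending dropped): illegal at step 4, since #3 read() → 4 cannot apply there

9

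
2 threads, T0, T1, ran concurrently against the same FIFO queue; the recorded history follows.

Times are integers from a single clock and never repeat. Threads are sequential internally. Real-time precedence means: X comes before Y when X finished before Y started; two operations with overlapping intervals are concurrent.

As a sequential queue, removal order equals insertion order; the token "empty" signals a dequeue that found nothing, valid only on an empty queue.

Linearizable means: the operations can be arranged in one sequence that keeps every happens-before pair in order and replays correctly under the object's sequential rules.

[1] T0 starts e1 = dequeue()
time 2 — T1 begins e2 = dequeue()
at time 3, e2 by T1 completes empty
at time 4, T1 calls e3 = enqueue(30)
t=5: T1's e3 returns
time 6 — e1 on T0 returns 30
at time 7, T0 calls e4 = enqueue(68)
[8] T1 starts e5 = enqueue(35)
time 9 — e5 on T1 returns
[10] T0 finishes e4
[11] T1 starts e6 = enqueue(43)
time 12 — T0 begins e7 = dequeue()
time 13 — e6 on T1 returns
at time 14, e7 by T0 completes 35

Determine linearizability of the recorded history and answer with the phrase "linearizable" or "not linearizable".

a witness: e2, e3, e1, e5, e4, e6, e7
1. e2 dequeue() → empty, leaving queue <>
2. e3 enqueue(30), leaving queue <30>
3. e1 dequeue() → 30, leaving queue <>
4. e5 enqueue(35), leaving queue <35>
5. e4 enqueue(68), leaving queue <35,68>
6. e6 enqueue(43), leaving queue <35,68,43>
7. e7 dequeue() → 35, leaving queue <68,43>

linearizable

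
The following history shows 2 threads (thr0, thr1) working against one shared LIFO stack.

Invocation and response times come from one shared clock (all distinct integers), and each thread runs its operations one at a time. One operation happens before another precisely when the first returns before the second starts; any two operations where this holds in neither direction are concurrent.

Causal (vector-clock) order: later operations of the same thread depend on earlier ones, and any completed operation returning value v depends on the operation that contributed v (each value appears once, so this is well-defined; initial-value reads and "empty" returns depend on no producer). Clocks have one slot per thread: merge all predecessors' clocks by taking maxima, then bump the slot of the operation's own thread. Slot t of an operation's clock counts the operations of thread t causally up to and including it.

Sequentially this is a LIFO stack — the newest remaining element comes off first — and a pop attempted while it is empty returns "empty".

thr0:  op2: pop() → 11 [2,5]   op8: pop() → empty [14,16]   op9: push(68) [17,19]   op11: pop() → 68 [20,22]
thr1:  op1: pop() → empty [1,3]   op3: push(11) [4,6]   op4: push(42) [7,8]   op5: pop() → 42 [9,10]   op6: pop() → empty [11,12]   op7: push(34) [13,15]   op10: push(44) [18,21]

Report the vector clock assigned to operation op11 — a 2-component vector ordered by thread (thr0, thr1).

(4, 2)

VC(op1, invoked at 1): no causal predecessors; +1 on thr1 → (0, 1)
VC(op3, invoked at 4): max of VC(op1)=(0, 1), then +1 on thread thr1 → (0, 2)
VC(op4, invoked at 7): max of VC(op3)=(0, 2), then +1 on thread thr1 → (0, 3)
VC(op2, invoked at 2): max of VC(op3)=(0, 2), then +1 on thread thr0 → (1, 2)
VC(op5, invoked at 9): max of VC(op4)=(0, 3), then +1 on thread thr1 → (0, 4)
VC(op8, invoked at 14): max of VC(op2)=(1, 2), then +1 on thread thr0 → (2, 2)
VC(op6, invoked at 11): max of VC(op5)=(0, 4), then +1 on thread thr1 → (0, 5)
VC(op9, invoked at 17): max of VC(op8)=(2, 2), then +1 on thread thr0 → (3, 2)
VC(op7, invoked at 13): max of VC(op6)=(0, 5), then +1 on thread thr1 → (0, 6)
VC(op11, invoked at 20): max of VC(op9)=(3, 2), then +1 on thread thr0 → (4, 2)
VC(op10, invoked at 18): max of VC(op7)=(0, 6), then +1 on thread thr1 → (0, 7)
target: VC(op11) = (4, 2)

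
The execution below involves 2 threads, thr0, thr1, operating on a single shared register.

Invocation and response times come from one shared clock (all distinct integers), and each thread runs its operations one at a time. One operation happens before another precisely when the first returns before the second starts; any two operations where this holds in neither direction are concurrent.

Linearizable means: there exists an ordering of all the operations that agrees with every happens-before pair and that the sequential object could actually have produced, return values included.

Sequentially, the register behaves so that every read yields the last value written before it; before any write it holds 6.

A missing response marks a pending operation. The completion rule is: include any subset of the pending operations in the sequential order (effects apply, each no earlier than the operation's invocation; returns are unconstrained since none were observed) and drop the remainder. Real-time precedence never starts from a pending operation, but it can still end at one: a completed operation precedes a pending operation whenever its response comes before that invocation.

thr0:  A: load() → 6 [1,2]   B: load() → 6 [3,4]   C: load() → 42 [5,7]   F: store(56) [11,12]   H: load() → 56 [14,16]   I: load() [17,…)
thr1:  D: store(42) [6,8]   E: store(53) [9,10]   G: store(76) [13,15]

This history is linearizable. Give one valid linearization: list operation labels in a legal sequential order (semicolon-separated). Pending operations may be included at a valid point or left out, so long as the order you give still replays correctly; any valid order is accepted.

step 1: A load() → 6 — value 6
step 2: B load() → 6 — value 6
step 3: D store(42) — value 42
step 4: C load() → 42 — value 42
step 5: E store(53) — value 53
step 6: F store(56) — value 56
step 7: H load() → 56 — value 56
step 8: G store(76) — value 76

A; B; D; C; E; F; H; G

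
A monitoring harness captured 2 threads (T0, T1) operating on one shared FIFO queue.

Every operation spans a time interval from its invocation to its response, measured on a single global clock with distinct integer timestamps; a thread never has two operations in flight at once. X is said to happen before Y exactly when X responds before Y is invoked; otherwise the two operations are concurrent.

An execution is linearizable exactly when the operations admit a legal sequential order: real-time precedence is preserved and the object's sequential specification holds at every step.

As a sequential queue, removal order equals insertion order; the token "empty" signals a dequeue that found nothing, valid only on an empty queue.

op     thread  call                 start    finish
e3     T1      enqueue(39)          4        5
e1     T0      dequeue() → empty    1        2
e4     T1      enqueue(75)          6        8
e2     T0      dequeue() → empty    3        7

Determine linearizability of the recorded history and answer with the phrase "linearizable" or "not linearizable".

linearizable

witness order: e1, e2, e3, e4
1. e1 dequeue() → empty, leaving queue <>
2. e2 dequeue() → empty, leaving queue <>
3. e3 enqueue(39), leaving queue <39>
4. e4 enqueue(75), leaving queue <39,75>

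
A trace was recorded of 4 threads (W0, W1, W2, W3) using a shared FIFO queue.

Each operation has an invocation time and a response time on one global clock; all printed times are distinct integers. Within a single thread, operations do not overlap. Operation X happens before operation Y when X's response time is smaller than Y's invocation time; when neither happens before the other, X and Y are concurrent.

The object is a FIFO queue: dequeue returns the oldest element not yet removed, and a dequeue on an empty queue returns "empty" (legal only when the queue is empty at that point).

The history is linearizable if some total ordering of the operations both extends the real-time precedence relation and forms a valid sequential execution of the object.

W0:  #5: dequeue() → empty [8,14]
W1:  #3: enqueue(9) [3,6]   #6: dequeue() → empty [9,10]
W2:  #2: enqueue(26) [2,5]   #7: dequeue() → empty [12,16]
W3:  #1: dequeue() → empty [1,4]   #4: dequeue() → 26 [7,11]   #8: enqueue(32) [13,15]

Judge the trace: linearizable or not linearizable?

cut after 13 events: linearizable; cut after 14 events (#5 responds, time 14): not linearizable
the 6 completed operations admit 36 real-time orders; each fails the FIFO queue replay
completion choices over the 2 pending operations (#7, #8) were checked; none helps
sample order #1, #2, #3, #4, #5, #6 (pending dropped) stalls at step 5 — #5 dequeue() → empty has no legal effect
sample order #1, #2, #3, #4, #6, #5 (pending dropped) stalls at step 5 — #6 dequeue() → empty has no legal effect

not linearizable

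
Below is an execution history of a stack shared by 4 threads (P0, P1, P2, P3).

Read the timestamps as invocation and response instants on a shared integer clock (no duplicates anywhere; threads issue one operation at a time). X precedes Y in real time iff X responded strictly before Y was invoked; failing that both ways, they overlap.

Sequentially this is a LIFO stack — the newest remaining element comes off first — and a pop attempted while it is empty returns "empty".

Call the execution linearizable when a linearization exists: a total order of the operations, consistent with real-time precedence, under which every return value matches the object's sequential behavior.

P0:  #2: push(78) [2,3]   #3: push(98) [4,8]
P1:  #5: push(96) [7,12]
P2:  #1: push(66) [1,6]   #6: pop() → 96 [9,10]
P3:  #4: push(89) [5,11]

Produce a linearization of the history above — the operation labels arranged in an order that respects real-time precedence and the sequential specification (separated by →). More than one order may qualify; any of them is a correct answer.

after step 1 (#1 push(66)): stack <66>
after step 2 (#2 push(78)): stack <66,78>
after step 3 (#3 push(98)): stack <66,78,98>
after step 4 (#4 push(89)): stack <66,78,98,89>
after step 5 (#5 push(96)): stack <66,78,98,89,96>
after step 6 (#6 pop() → 96): stack <66,78,98,89>

#1 → #2 → #3 → #4 → #5 → #6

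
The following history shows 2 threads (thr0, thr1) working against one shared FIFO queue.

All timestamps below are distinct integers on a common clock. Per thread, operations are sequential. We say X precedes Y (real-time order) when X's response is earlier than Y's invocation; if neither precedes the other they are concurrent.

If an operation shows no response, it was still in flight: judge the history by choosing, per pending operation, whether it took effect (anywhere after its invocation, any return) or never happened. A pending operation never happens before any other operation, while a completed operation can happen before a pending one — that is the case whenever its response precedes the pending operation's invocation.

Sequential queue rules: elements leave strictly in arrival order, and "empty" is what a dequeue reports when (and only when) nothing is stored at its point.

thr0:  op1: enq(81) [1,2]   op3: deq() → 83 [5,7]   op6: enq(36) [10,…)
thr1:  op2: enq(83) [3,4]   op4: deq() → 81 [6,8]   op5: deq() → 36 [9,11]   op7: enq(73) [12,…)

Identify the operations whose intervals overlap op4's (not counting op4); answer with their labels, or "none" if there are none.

overlap test against op4 [6,8]: concurrent iff the interval meets 6..8
op1 [1,2]: before
op2 [3,4]: before
op3 [5,7]: concurrent
op5 [9,11]: after
op6 [10,…): after
op7 [12,…): after

op3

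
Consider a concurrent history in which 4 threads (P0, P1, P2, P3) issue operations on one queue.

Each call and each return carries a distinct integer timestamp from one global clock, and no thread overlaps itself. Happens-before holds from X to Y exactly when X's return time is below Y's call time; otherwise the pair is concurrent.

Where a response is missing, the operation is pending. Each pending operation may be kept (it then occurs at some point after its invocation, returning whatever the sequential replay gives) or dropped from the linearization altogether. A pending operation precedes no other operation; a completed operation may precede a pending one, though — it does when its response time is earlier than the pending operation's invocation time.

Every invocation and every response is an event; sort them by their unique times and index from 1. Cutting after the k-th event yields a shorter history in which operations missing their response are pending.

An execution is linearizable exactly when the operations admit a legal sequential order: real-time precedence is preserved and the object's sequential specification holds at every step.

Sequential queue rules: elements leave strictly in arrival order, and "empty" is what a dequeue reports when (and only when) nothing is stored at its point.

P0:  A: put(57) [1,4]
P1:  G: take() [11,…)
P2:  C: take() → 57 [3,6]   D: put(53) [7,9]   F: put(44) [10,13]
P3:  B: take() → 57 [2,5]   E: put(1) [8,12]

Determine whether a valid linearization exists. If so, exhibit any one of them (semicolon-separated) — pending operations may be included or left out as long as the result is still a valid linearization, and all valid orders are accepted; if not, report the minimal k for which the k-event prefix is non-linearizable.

the violation lands at event 6, C's response at time 6: events 1..5 linearize, events 1..6 do not
no legal order exists: 6 real-time-consistent candidates over 3 completed queue operations, all rejected
take A, B, C: step 3 already fails, because C take() → 57 cannot occur there
take A, C, B: step 3 already fails, because B take() → 57 cannot occur there

not linearizable — minimal violating prefix: 6 events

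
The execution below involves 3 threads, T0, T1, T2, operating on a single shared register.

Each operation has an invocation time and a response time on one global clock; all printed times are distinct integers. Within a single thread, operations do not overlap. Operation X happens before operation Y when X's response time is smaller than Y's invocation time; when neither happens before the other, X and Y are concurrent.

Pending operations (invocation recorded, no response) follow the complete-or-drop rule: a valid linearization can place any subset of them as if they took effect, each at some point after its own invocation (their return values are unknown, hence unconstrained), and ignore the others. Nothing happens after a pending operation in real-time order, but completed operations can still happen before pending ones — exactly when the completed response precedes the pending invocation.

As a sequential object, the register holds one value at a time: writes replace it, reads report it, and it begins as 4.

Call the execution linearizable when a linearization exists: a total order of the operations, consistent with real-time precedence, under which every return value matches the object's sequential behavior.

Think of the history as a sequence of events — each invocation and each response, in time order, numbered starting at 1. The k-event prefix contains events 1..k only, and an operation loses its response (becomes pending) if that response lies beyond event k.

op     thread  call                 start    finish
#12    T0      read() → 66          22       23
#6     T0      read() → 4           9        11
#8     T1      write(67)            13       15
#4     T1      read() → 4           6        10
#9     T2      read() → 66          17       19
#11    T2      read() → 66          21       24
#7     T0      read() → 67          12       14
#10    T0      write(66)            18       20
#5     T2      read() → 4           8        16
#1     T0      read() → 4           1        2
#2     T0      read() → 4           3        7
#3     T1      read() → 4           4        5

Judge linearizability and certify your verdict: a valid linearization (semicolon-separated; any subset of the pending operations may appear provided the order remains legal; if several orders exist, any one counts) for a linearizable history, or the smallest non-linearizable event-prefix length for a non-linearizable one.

linearizable — witness: #1; #2; #3; #4; #5; #6; #8; #7; #10; #9; #11; #12

after step 1 (#1 read() → 4): value 4
after step 2 (#2 read() → 4): value 4
after step 3 (#3 read() → 4): value 4
after step 4 (#4 read() → 4): value 4
after step 5 (#5 read() → 4): value 4
after step 6 (#6 read() → 4): value 4
after step 7 (#8 write(67)): value 67
after step 8 (#7 read() → 67): value 67
after step 9 (#10 write(66)): value 66
after step 10 (#9 read() → 66): value 66
after step 11 (#11 read() → 66): value 66
after step 12 (#12 read() → 66): value 66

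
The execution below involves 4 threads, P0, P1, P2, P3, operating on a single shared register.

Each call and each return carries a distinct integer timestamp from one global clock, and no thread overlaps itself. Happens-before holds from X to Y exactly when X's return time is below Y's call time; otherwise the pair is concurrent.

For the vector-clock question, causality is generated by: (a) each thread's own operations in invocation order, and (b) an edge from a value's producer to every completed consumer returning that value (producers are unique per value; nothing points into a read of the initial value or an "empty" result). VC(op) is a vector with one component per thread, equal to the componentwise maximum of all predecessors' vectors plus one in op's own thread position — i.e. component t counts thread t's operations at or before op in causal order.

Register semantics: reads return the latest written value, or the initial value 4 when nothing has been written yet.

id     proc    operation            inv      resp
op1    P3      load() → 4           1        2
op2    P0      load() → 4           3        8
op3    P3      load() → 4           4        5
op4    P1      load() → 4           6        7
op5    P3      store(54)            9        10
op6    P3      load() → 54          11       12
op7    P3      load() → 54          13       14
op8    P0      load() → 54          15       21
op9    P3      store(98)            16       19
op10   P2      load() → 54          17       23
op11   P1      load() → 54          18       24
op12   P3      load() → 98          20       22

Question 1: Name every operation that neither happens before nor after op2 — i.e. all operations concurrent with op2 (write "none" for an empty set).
op2 spans [3,8]: anything still running between times 3 and 8 counts as concurrent
op1 [1,2]: before
op3 [4,5]: concurrent
op4 [6,7]: concurrent
op5 [9,10]: after
op6 [11,12]: after
op7 [13,14]: after
op8 [15,21]: after
op9 [16,19]: after
op10 [17,23]: after
op11 [18,24]: after
op12 [20,22]: after

op3, op4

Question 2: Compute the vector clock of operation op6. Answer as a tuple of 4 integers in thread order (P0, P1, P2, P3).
VC(op1, invoked at 1): no causal predecessors; +1 on P3 → (0, 0, 0, 1)
VC(op4, invoked at 6): no causal predecessors; +1 on P1 → (0, 1, 0, 0)
VC(op2, invoked at 3): no causal predecessors; +1 on P0 → (1, 0, 0, 0)
merge at op3 (invoked 4): VC(op1)=(0, 0, 0, 1), own-thread bump on P3 → (0, 0, 0, 2)
merge at op5 (invoked 9): VC(op3)=(0, 0, 0, 2), own-thread bump on P3 → (0, 0, 0, 3)
merge at op6 (invoked 11): VC(op5)=(0, 0, 0, 3), own-thread bump on P3 → (0, 0, 0, 4)
merge at op10 (invoked 17): VC(op5)=(0, 0, 0, 3), own-thread bump on P2 → (0, 0, 1, 3)
merge at op7 (invoked 13): VC(op5)=(0, 0, 0, 3), VC(op6)=(0, 0, 0, 4), own-thread bump on P3 → (0, 0, 0, 5)
merge at op11 (invoked 18): VC(op4)=(0, 1, 0, 0), VC(op5)=(0, 0, 0, 3), own-thread bump on P1 → (0, 2, 0, 3)
merge at op8 (invoked 15): VC(op2)=(1, 0, 0, 0), VC(op5)=(0, 0, 0, 3), own-thread bump on P0 → (2, 0, 0, 3)
merge at op9 (invoked 16): VC(op7)=(0, 0, 0, 5), own-thread bump on P3 → (0, 0, 0, 6)
merge at op12 (invoked 20): VC(op9)=(0, 0, 0, 6), own-thread bump on P3 → (0, 0, 0, 7)
target: VC(op6) = (0, 0, 0, 4)

(0, 0, 0, 4)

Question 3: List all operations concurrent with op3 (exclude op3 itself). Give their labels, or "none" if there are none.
concurrent with op3 ([4,5]): every op whose interval crosses 4..5
op1 [1,2]: before
op2 [3,8]: concurrent
op4 [6,7]: after
op5 [9,10]: after
op6 [11,12]: after
op7 [13,14]: after
op8 [15,21]: after
op9 [16,19]: after
op10 [17,23]: after
op11 [18,24]: after
op12 [20,22]: after

op2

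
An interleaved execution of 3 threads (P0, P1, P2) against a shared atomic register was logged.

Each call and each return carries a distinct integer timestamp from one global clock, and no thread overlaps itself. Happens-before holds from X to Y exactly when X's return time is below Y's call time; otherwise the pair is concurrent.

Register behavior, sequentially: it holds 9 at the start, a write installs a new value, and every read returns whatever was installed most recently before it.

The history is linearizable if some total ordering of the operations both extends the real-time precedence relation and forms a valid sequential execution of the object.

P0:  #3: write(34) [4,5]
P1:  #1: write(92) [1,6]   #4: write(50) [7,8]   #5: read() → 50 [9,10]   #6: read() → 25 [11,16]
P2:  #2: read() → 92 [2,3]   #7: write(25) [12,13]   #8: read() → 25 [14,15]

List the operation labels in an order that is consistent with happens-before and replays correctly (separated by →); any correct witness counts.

#1 → #2 → #3 → #4 → #5 → #7 → #6 → #8

step 1: #1 write(92) — value 92
step 2: #2 read() → 92 — value 92
step 3: #3 write(34) — value 34
step 4: #4 write(50) — value 50
step 5: #5 read() → 50 — value 50
step 6: #7 write(25) — value 25
step 7: #6 read() → 25 — value 25
step 8: #8 read() → 25 — value 25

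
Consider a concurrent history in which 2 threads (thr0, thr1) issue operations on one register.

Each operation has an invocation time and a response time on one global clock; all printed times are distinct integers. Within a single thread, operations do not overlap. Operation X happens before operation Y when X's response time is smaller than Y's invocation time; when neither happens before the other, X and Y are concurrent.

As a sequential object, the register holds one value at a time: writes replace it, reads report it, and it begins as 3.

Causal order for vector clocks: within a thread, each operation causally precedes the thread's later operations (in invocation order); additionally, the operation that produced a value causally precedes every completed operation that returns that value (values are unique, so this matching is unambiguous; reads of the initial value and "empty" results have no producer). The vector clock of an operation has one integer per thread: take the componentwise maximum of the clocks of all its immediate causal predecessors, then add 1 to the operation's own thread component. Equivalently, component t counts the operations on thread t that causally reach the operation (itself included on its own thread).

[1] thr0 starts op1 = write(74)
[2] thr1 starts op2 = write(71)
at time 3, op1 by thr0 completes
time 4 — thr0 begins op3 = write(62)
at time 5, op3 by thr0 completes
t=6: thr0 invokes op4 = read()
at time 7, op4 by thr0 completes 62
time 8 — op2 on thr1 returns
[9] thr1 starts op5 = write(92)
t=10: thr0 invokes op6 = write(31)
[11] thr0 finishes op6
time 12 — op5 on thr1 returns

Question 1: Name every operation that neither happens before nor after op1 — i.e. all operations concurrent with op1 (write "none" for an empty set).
op1 spans [1,3]: anything still running between times 1 and 3 counts as concurrent
op2 [2,8]: concurrent
op3 [4,5]: after
op4 [6,7]: after
op5 [9,12]: after
op6 [10,11]: after

op2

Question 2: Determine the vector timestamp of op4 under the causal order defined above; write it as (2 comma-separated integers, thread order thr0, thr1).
op2, invoked 2, has no incoming edges; only thr1's bump applies → (0, 1)
op1, invoked 1, has no incoming edges; only thr0's bump applies → (1, 0)
op5 (invocation 9): componentwise max over VC(op2)=(0, 1), +1 at thr1, giving (0, 2)
op3 (invocation 4): componentwise max over VC(op1)=(1, 0), +1 at thr0, giving (2, 0)
op4 (invocation 6): componentwise max over VC(op3)=(2, 0), +1 at thr0, giving (3, 0)
op6 (invocation 10): componentwise max over VC(op4)=(3, 0), +1 at thr0, giving (4, 0)
target: VC(op4) = (3, 0)

(3, 0)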